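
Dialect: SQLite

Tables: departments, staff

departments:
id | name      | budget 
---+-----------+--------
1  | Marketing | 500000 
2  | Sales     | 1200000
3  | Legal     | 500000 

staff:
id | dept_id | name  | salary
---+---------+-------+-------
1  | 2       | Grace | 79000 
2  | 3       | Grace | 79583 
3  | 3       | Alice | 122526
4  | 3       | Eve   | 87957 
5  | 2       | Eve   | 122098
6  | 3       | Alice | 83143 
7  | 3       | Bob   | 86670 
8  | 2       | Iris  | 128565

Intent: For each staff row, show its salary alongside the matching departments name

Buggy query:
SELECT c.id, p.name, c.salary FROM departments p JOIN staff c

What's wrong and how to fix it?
Bug: Missing join condition: each staff row is matched to all departments rows instead of just its own

Fix: Specify the join condition linking the foreign key to the parent id

Corrected query:
SELECT c.id, p.name, c.salary FROM departments p JOIN staff c ON c.dept_id = p.id

Result:
id | name  | salary
---+-------+-------
1  | Sales | 79000 
2  | Legal | 79583 
3  | Legal | 122526
4  | Legal | 87957 
5  | Sales | 122098
6  | Legal | 83143 
7  | Legal | 86670 
8  | Sales | 128565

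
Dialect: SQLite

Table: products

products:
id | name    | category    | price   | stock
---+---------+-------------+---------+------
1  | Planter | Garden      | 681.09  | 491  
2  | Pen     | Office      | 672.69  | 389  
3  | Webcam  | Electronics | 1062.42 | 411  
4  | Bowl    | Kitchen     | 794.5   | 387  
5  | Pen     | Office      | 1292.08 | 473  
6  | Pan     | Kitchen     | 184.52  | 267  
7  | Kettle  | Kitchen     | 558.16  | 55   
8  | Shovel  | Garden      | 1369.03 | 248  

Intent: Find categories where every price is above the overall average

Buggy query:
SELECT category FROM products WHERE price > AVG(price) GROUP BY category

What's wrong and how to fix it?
Bug: WHERE evaluates per row before aggregation, so AVG() is unavailable

Fix: Use a subquery for AVG and a HAVING MIN(...) filter so the condition holds for every row in the group

Corrected query:
SELECT category FROM products GROUP BY category HAVING MIN(price) > (SELECT AVG(price) FROM products)

Result:
category   
-----------
Electronics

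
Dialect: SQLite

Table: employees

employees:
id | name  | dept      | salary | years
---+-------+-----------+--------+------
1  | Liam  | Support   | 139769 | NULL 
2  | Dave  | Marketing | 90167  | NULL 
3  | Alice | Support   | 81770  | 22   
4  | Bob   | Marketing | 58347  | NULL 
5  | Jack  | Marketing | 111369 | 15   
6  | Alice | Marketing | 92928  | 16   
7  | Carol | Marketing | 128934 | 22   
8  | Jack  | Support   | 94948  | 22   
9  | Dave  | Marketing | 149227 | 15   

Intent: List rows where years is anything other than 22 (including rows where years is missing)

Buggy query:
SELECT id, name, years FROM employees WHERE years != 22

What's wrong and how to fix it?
Bug: Inequality against NULL is unknown, not true; rows with NULL are dropped

Fix: Add an explicit OR years IS NULL to include the missing-value rows

Corrected query:
SELECT id, name, years FROM employees WHERE years != 22 OR years IS NULL

Result:
id | name  | years
---+-------+------
1  | Liam  | NULL 
2  | Dave  | NULL 
4  | Bob   | NULL 
5  | Jack  | 15   
6  | Alice | 16   
9  | Dave  | 15   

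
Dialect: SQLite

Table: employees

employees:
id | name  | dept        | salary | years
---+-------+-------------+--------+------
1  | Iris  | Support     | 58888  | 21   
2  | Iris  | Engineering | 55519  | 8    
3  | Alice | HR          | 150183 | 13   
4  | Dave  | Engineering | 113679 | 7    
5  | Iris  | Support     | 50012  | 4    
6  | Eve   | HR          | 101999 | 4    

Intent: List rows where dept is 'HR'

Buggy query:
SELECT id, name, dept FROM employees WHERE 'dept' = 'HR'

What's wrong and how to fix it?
Bug: 'dept' in single quotes is a string literal, not the column; the comparison is literal-vs-literal and never true

Fix: Reference the column as dept without single quotes

Corrected query:
SELECT id, name, dept FROM employees WHERE dept = 'HR'

Result:
id | name  | dept
---+-------+-----
3  | Alice | HR  
6  | Eve   | HR  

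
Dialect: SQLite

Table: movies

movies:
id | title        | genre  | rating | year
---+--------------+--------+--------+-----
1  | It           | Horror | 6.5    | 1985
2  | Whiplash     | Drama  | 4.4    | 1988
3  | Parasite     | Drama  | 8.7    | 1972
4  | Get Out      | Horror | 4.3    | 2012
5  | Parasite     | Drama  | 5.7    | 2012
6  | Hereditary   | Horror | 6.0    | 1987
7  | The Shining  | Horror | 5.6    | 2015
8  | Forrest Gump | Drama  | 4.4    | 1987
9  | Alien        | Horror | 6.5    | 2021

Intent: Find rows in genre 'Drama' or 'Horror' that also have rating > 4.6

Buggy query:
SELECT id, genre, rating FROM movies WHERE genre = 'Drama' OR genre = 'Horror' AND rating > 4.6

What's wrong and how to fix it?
Bug: Without parentheses, AND is evaluated before OR, so the rating filter only applies to the 'Horror' branch

Fix: Group the OR with parentheses (or use IN), then AND the threshold

Corrected query:
SELECT id, genre, rating FROM movies WHERE (genre = 'Drama' OR genre = 'Horror') AND rating > 4.6

Result:
id | genre  | rating
---+--------+-------
1  | Horror | 6.5   
3  | Drama  | 8.7   
5  | Drama  | 5.7   
6  | Horror | 6     
7  | Horror | 5.6   
9  | Horror | 6.5   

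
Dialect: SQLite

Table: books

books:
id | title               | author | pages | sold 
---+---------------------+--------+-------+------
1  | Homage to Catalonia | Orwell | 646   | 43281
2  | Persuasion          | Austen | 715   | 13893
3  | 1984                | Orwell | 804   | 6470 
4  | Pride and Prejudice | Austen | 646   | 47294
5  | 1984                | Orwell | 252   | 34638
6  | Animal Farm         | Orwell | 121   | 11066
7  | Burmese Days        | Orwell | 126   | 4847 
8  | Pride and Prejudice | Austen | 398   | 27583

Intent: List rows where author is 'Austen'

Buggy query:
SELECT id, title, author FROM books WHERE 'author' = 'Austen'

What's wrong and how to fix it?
Bug: 'author' in single quotes is a string literal, not the column; the comparison is literal-vs-literal and never true

Fix: Remove the quotes around the column name (or use double quotes for an identifier)

Corrected query:
SELECT id, title, author FROM books WHERE author = 'Austen'

Result:
id | title               | author
---+---------------------+-------
2  | Persuasion          | Austen
4  | Pride and Prejudice | Austen
8  | Pride and Prejudice | Austen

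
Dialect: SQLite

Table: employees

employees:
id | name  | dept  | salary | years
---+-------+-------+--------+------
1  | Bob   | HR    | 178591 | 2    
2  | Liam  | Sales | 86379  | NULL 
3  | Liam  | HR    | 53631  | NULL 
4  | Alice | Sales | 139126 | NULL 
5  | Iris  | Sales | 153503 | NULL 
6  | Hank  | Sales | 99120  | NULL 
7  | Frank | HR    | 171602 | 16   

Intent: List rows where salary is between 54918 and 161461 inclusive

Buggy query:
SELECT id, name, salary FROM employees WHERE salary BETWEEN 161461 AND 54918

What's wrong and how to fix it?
Bug: The bounds are reversed; BETWEEN a AND b requires a <= b to match anything

Fix: Write BETWEEN 54918 AND 161461

Corrected query:
SELECT id, name, salary FROM employees WHERE salary BETWEEN 54918 AND 161461

Result:
id | name  | salary
---+-------+-------
2  | Liam  | 86379 
4  | Alice | 139126
5  | Iris  | 153503
6  | Hank  | 99120 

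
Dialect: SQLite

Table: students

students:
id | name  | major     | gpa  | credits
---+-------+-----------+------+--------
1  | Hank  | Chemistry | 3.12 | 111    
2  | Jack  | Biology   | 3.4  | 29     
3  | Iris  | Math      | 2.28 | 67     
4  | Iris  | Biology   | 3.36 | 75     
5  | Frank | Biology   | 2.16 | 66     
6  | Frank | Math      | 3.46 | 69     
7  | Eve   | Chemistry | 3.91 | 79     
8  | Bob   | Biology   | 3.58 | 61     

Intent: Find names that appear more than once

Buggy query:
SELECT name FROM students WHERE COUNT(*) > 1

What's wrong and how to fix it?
Bug: WHERE can't reference COUNT(*); aggregates are computed after WHERE

Fix: Group first, then use HAVING for the count condition

Corrected query:
SELECT name FROM students GROUP BY name HAVING COUNT(*) > 1

Result:
name 
-----
Frank
Iris 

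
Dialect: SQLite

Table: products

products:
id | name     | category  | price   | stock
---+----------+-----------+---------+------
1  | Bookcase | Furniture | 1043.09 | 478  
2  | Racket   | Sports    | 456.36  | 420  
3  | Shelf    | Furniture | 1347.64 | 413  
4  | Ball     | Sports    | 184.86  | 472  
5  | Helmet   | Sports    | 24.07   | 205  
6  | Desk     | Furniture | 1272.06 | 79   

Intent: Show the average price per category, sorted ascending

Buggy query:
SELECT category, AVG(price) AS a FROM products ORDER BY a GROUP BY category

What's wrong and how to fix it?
Bug: ORDER BY appears before GROUP BY; SQL clause order requires GROUP BY first

Fix: Move ORDER BY to the end, after GROUP BY

Corrected query:
SELECT category, AVG(price) AS a FROM products GROUP BY category ORDER BY a

Result:
category  | a         
----------+-----------
Sports    | 221.763333
Furniture | 1220.93   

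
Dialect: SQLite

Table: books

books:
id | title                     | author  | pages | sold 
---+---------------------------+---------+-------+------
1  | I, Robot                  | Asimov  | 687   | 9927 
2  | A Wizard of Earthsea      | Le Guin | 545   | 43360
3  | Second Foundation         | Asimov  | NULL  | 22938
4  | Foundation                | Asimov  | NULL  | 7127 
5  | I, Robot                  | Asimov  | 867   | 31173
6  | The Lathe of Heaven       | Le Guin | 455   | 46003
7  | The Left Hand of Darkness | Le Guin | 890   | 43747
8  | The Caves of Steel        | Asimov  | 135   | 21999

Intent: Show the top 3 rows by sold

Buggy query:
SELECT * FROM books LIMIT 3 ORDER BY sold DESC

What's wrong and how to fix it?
Bug: ORDER BY cannot follow LIMIT; LIMIT is the final clause

Fix: Swap the clauses: ORDER BY first, then LIMIT

Corrected query:
SELECT * FROM books ORDER BY sold DESC LIMIT 3

Result:
id | title                     | author  | pages | sold 
---+---------------------------+---------+-------+------
6  | The Lathe of Heaven       | Le Guin | 455   | 46003
7  | The Left Hand of Darkness | Le Guin | 890   | 43747
2  | A Wizard of Earthsea      | Le Guin | 545   | 43360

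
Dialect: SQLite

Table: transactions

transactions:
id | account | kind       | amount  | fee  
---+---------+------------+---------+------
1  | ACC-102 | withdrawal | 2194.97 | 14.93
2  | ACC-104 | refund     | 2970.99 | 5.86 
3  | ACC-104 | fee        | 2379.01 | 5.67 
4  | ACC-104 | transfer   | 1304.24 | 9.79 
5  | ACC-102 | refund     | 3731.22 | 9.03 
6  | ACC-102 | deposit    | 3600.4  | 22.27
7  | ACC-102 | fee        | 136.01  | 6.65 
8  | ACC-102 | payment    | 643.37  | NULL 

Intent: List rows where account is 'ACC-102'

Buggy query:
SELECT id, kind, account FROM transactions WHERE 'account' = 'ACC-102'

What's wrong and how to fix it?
Bug: 'account' in single quotes is a string literal, not the column; the comparison is literal-vs-literal and never true

Fix: Remove the quotes around the column name (or use double quotes for an identifier)

Corrected query:
SELECT id, kind, account FROM transactions WHERE account = 'ACC-102'

Result:
id | kind       | account
---+------------+--------
1  | withdrawal | ACC-102
5  | refund     | ACC-102
6  | deposit    | ACC-102
7  | fee        | ACC-102
8  | payment    | ACC-102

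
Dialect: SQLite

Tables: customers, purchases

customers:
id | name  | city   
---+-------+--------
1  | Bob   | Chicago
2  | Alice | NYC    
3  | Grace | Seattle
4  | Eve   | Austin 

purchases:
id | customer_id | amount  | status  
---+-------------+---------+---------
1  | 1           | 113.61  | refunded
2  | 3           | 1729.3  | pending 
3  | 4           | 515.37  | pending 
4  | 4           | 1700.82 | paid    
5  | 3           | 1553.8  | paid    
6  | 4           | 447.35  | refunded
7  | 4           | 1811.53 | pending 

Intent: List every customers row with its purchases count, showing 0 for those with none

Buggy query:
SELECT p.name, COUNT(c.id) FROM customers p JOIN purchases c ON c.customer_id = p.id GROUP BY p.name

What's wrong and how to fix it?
Bug: An inner join excludes parents with zero children

Fix: Use LEFT JOIN so parents without children still appear (COUNT(c.id) gives 0)

Corrected query:
SELECT p.name, COUNT(c.id) FROM customers p LEFT JOIN purchases c ON c.customer_id = p.id GROUP BY p.name

Result:
name  | COUNT(c.id)
------+------------
Alice | 0          
Bob   | 1          
Eve   | 4          
Grace | 2          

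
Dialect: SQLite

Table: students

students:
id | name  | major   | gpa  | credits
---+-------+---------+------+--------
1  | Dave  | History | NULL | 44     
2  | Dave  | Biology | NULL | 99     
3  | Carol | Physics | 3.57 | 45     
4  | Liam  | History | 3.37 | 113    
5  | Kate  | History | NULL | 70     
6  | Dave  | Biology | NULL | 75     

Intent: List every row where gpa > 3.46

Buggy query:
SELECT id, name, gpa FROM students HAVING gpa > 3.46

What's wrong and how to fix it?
Bug: HAVING filters the output of aggregation, but this query has no GROUP BY and no aggregate functions, so SQLite rejects it (HAVING clause on a non-aggregate query); the condition here is per row

Fix: Replace HAVING with WHERE since the condition applies to individual rows

Corrected query:
SELECT id, name, gpa FROM students WHERE gpa > 3.46

Result:
id | name  | gpa 
---+-------+-----
3  | Carol | 3.57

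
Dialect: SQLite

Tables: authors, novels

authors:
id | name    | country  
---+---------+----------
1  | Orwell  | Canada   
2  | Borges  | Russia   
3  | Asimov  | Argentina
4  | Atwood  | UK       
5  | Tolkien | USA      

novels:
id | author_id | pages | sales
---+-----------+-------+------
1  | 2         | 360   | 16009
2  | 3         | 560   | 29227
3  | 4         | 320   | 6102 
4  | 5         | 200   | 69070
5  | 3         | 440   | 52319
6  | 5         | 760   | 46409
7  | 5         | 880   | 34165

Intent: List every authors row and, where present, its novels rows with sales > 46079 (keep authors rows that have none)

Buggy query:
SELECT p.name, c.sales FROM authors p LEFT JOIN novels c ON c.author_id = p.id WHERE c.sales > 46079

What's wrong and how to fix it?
Bug: Filtering c.sales in WHERE discards the NULL rows produced by LEFT JOIN, turning it into an inner join

Fix: Move the right-table condition into the ON clause so unmatched parents are kept

Corrected query:
SELECT p.name, c.sales FROM authors p LEFT JOIN novels c ON c.author_id = p.id AND c.sales > 46079

Result:
name    | sales
--------+------
Orwell  | NULL 
Borges  | NULL 
Asimov  | 52319
Atwood  | NULL 
Tolkien | 46409
Tolkien | 69070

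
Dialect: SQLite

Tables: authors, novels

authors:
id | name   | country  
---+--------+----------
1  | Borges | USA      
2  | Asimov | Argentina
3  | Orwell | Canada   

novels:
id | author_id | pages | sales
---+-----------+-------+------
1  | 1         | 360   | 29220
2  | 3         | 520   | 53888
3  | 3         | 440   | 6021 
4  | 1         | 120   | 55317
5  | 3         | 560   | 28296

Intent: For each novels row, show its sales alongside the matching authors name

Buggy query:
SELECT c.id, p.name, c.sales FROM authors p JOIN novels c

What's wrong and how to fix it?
Bug: Missing join condition: each novels row is matched to all authors rows instead of just its own

Fix: Specify the join condition linking the foreign key to the parent id

Corrected query:
SELECT c.id, p.name, c.sales FROM authors p JOIN novels c ON c.author_id = p.id

Result:
id | name   | sales
---+--------+------
1  | Borges | 29220
2  | Orwell | 53888
3  | Orwell | 6021 
4  | Borges | 55317
5  | Orwell | 28296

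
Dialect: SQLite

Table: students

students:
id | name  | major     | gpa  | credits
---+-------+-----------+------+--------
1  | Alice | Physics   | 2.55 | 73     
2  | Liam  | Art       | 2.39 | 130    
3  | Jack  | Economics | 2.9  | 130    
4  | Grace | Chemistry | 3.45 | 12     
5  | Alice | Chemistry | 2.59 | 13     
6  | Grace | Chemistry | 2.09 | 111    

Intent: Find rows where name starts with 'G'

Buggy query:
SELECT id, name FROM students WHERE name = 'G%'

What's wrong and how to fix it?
Bug: Wildcards only work with LIKE; '=' treats '%' as a literal character

Fix: Replace '=' with LIKE so 'G%' is treated as a pattern

Corrected query:
SELECT id, name FROM students WHERE name LIKE 'G%'

Result:
id | name 
---+------
4  | Grace
6  | Grace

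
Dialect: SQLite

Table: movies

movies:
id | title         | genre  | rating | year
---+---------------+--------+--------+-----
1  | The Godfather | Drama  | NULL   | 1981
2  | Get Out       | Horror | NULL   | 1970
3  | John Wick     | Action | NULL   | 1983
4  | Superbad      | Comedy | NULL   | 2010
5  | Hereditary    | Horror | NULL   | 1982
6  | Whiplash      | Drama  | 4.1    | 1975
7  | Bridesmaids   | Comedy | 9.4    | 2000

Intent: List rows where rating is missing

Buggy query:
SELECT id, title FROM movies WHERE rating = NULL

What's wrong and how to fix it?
Bug: '= NULL' is always unknown in SQL three-valued logic, so no rows match

Fix: Use IS NULL to test for NULL

Corrected query:
SELECT id, title FROM movies WHERE rating IS NULL

Result:
id | title        
---+--------------
1  | The Godfather
2  | Get Out      
3  | John Wick    
4  | Superbad     
5  | Hereditary   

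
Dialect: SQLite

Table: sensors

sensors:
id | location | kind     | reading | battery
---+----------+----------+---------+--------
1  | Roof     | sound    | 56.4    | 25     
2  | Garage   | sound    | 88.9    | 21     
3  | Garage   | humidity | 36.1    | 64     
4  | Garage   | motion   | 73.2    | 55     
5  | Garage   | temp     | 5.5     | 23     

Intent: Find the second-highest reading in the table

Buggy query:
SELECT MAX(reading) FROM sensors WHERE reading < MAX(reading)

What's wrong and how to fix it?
Bug: The inner MAX is an aggregate inside WHERE, which is not allowed

Fix: Put the inner MAX in a scalar subquery

Corrected query:
SELECT MAX(reading) FROM sensors WHERE reading < (SELECT MAX(reading) FROM sensors)

Result:
MAX(reading)
------------
73.2        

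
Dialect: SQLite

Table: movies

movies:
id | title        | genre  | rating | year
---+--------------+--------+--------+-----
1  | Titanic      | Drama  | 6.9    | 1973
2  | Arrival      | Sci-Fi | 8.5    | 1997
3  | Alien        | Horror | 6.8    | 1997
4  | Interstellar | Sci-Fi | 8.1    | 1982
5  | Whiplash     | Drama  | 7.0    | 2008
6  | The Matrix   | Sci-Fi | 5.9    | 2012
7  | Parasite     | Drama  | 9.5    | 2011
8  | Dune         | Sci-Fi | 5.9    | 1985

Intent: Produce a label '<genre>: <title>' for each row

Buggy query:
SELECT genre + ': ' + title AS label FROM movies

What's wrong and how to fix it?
Bug: SQLite uses || for string concatenation; + coerces text to numbers (yielding 0)

Fix: Use the || operator for string concatenation

Corrected query:
SELECT genre || ': ' || title AS label FROM movies

Result:
label               
--------------------
Drama: Titanic      
Sci-Fi: Arrival     
Horror: Alien       
Sci-Fi: Interstellar
Drama: Whiplash     
Sci-Fi: The Matrix  
Drama: Parasite     
Sci-Fi: Dune        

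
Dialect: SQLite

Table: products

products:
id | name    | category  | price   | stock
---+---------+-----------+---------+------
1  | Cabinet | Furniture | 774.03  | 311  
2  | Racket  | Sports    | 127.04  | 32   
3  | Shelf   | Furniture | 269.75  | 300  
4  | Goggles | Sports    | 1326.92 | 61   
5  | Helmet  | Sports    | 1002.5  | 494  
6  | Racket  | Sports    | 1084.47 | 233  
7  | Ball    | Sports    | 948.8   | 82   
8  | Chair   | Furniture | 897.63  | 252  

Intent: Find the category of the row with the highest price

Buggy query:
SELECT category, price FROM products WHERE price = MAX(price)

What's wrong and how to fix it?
Bug: MAX(price) is an aggregate and cannot be used directly in WHERE

Fix: Wrap MAX in a scalar subquery so WHERE compares against a single value

Corrected query:
SELECT category, price FROM products WHERE price = (SELECT MAX(price) FROM products)

Result:
category | price  
---------+--------
Sports   | 1326.92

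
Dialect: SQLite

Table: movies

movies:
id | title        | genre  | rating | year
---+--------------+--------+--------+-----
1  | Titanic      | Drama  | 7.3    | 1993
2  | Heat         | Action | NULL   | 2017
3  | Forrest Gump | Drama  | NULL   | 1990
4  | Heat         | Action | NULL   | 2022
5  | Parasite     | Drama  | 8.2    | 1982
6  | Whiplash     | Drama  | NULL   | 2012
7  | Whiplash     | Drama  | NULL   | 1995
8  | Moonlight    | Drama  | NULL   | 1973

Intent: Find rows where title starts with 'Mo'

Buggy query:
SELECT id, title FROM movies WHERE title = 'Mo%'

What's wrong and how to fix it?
Bug: Wildcards only work with LIKE; '=' treats '%' as a literal character

Fix: Replace '=' with LIKE so 'Mo%' is treated as a pattern

Corrected query:
SELECT id, title FROM movies WHERE title LIKE 'Mo%'

Result:
id | title    
---+----------
8  | Moonlight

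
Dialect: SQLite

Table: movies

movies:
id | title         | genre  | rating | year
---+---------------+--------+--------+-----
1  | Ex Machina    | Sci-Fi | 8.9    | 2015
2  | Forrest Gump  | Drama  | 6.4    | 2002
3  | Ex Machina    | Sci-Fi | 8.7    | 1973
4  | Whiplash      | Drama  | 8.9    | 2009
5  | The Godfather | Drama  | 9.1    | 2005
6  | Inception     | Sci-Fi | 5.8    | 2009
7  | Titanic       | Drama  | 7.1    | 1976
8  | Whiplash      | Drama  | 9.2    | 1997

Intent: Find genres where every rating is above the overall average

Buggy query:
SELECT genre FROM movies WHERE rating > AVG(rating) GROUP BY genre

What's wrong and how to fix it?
Bug: AVG() is an aggregate; it can't sit directly in WHERE

Fix: Use a subquery for AVG and a HAVING MIN(...) filter so the condition holds for every row in the group

Corrected query:
SELECT genre FROM movies GROUP BY genre HAVING MIN(rating) > (SELECT AVG(rating) FROM movies)

Result:
(no rows)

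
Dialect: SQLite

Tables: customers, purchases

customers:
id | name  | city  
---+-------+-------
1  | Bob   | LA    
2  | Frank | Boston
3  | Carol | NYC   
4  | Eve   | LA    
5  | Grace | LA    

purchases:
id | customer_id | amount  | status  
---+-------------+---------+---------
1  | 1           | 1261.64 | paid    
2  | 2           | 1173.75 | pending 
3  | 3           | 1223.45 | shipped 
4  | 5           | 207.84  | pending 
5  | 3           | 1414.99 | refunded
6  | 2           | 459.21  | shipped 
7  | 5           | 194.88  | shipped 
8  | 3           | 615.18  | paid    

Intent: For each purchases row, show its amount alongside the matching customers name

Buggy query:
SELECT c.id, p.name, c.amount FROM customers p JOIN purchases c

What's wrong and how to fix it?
Bug: JOIN with no ON clause produces a cartesian product; every purchases row pairs with every customers row

Fix: Specify the join condition linking the foreign key to the parent id

Corrected query:
SELECT c.id, p.name, c.amount FROM customers p JOIN purchases c ON c.customer_id = p.id

Result:
id | name  | amount 
---+-------+--------
1  | Bob   | 1261.64
2  | Frank | 1173.75
3  | Carol | 1223.45
4  | Grace | 207.84 
5  | Carol | 1414.99
6  | Frank | 459.21 
7  | Grace | 194.88 
8  | Carol | 615.18 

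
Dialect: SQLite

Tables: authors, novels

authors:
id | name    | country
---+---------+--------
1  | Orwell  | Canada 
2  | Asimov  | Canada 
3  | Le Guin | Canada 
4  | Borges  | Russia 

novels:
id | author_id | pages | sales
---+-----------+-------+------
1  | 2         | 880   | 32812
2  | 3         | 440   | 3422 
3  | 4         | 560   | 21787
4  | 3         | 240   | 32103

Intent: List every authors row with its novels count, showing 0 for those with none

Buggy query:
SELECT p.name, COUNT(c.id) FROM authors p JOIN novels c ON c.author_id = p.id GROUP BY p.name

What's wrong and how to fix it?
Bug: An inner join excludes parents with zero children

Fix: Switch to LEFT JOIN to retain unmatched parent rows

Corrected query:
SELECT p.name, COUNT(c.id) FROM authors p LEFT JOIN novels c ON c.author_id = p.id GROUP BY p.name

Result:
name    | COUNT(c.id)
--------+------------
Asimov  | 1          
Borges  | 1          
Le Guin | 2          
Orwell  | 0          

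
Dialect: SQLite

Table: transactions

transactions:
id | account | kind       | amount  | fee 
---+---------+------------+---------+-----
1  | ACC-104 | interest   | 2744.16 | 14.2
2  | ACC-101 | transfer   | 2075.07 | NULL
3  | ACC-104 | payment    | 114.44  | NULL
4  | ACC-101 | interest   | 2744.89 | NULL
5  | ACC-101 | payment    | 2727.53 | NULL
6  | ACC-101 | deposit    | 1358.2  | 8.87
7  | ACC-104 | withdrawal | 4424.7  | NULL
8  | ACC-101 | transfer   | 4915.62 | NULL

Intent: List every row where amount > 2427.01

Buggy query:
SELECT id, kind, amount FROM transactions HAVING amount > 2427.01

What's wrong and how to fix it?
Bug: HAVING filters the output of aggregation, but this query has no GROUP BY and no aggregate functions, so SQLite rejects it (HAVING clause on a non-aggregate query); the condition here is per row

Fix: Use WHERE for row-level filtering

Corrected query:
SELECT id, kind, amount FROM transactions WHERE amount > 2427.01

Result:
id | kind       | amount 
---+------------+--------
1  | interest   | 2744.16
4  | interest   | 2744.89
5  | payment    | 2727.53
7  | withdrawal | 4424.7 
8  | transfer   | 4915.62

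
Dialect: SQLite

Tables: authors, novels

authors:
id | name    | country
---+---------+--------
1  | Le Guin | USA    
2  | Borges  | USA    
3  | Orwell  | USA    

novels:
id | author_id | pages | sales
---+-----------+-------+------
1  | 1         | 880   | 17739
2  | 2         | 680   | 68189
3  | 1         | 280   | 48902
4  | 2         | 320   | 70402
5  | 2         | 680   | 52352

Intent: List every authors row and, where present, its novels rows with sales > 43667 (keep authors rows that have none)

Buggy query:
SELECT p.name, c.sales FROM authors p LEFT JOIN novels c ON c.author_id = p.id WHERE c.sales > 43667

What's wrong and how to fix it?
Bug: Filtering c.sales in WHERE discards the NULL rows produced by LEFT JOIN, turning it into an inner join

Fix: Put 'c.sales > 43667' in the JOIN's ON clause instead of WHERE

Corrected query:
SELECT p.name, c.sales FROM authors p LEFT JOIN novels c ON c.author_id = p.id AND c.sales > 43667

Result:
name    | sales
--------+------
Le Guin | 48902
Borges  | 52352
Borges  | 68189
Borges  | 70402
Orwell  | NULL 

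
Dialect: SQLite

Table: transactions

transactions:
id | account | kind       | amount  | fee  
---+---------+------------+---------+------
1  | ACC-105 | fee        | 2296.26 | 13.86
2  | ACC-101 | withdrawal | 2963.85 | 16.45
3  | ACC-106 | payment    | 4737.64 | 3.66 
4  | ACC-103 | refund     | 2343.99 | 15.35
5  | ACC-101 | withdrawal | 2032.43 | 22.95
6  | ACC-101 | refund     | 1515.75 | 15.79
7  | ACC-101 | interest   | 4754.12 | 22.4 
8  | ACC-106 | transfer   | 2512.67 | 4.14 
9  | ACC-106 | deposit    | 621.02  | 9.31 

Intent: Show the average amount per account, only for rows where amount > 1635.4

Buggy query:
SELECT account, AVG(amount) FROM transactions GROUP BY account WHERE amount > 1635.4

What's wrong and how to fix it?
Bug: Row-level WHERE must come before GROUP BY in the clause order

Fix: Move the WHERE clause before GROUP BY

Corrected query:
SELECT account, AVG(amount) FROM transactions WHERE amount > 1635.4 GROUP BY account

Result:
account | AVG(amount)
--------+------------
ACC-101 | 3250.133333
ACC-103 | 2343.99    
ACC-105 | 2296.26    
ACC-106 | 3625.155   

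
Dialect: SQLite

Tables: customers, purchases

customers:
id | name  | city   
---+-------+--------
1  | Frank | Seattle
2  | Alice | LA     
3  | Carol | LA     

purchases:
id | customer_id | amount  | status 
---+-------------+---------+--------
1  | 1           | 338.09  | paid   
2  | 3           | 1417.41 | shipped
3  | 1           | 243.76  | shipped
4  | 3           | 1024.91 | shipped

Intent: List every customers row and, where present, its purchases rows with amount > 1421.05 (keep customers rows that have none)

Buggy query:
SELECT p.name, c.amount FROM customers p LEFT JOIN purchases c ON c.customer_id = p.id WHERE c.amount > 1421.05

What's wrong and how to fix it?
Bug: A WHERE condition on the right-hand table after LEFT JOIN drops unmatched parents

Fix: Move the right-table condition into the ON clause so unmatched parents are kept

Corrected query:
SELECT p.name, c.amount FROM customers p LEFT JOIN purchases c ON c.customer_id = p.id AND c.amount > 1421.05

Result:
name  | amount
------+-------
Frank | NULL  
Alice | NULL  
Carol | NULL  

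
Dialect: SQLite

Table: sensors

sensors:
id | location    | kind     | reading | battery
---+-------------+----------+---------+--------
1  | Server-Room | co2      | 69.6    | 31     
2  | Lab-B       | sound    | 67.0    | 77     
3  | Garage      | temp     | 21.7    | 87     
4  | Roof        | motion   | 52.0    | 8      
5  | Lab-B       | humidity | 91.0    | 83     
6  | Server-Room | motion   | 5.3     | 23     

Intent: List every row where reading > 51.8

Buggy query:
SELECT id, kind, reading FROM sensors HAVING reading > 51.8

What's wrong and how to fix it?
Bug: This is a non-aggregate query (no GROUP BY, no aggregates), so in SQLite the HAVING clause is invalid here; a row-level condition belongs in WHERE

Fix: Use WHERE for row-level filtering

Corrected query:
SELECT id, kind, reading FROM sensors WHERE reading > 51.8

Result:
id | kind     | reading
---+----------+--------
1  | co2      | 69.6   
2  | sound    | 67     
4  | motion   | 52     
5  | humidity | 91     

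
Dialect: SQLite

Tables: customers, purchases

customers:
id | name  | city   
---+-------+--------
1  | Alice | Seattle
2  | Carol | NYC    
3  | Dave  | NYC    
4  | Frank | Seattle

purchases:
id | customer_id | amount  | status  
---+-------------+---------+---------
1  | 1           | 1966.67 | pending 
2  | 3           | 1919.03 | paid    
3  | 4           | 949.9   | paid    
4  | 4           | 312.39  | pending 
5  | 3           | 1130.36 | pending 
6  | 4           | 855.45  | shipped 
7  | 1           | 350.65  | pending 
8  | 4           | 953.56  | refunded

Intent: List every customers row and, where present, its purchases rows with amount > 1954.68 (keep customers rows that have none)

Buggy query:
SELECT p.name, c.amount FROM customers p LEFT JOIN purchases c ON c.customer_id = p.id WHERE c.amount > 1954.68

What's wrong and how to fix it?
Bug: A WHERE condition on the right-hand table after LEFT JOIN drops unmatched parents

Fix: Put 'c.amount > 1954.68' in the JOIN's ON clause instead of WHERE

Corrected query:
SELECT p.name, c.amount FROM customers p LEFT JOIN purchases c ON c.customer_id = p.id AND c.amount > 1954.68

Result:
name  | amount 
------+--------
Alice | 1966.67
Carol | NULL   
Dave  | NULL   
Frank | NULL   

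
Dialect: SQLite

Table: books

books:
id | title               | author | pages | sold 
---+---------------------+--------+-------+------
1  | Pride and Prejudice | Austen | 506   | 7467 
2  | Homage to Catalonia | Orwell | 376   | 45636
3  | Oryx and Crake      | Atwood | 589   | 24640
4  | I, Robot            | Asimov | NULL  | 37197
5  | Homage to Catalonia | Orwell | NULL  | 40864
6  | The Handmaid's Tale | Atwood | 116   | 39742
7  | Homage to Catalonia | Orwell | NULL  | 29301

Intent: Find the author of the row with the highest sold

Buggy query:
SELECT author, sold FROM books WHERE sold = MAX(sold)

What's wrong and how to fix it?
Bug: MAX(sold) is an aggregate and cannot be used directly in WHERE

Fix: Wrap MAX in a scalar subquery so WHERE compares against a single value

Corrected query:
SELECT author, sold FROM books WHERE sold = (SELECT MAX(sold) FROM books)

Result:
author | sold 
-------+------
Orwell | 45636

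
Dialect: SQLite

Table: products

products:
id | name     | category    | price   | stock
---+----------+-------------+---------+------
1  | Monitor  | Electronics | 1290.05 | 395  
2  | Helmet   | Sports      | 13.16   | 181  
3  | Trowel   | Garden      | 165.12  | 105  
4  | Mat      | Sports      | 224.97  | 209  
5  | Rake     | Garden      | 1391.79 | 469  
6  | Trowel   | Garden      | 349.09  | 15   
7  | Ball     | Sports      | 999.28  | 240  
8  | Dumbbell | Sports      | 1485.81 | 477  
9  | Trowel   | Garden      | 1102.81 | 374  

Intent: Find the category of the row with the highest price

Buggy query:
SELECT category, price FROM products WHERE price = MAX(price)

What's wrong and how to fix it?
Bug: WHERE is evaluated per row; an aggregate over the whole table isn't defined there

Fix: Use a subquery: WHERE price = (SELECT MAX(price) FROM products)

Corrected query:
SELECT category, price FROM products WHERE price = (SELECT MAX(price) FROM products)

Result:
category | price  
---------+--------
Sports   | 1485.81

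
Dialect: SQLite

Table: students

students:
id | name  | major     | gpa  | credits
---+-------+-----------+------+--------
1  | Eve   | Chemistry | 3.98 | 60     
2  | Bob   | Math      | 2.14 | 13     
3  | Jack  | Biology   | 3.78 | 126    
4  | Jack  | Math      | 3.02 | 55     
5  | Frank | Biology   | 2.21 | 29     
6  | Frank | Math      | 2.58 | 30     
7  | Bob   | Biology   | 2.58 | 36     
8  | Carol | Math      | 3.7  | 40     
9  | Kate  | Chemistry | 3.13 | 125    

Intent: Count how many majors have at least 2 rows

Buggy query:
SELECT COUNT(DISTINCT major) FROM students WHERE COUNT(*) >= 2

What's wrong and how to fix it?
Bug: WHERE filters individual rows, not groups, so a group-level COUNT is invalid there

Fix: Group first with HAVING COUNT(*) >= 2, then COUNT the resulting groups

Corrected query:
SELECT COUNT(*) FROM (SELECT major FROM students GROUP BY major HAVING COUNT(*) >= 2)

Result:
COUNT(*)
--------
3       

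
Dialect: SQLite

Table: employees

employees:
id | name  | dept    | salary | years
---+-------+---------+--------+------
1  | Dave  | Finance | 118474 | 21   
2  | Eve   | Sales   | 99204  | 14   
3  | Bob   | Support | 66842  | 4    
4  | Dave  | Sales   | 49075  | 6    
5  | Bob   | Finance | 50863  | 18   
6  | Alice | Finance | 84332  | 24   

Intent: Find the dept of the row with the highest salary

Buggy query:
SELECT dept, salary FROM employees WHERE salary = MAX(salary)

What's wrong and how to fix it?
Bug: MAX(salary) is an aggregate and cannot be used directly in WHERE

Fix: Use a subquery: WHERE salary = (SELECT MAX(salary) FROM employees)

Corrected query:
SELECT dept, salary FROM employees WHERE salary = (SELECT MAX(salary) FROM employees)

Result:
dept    | salary
--------+-------
Finance | 118474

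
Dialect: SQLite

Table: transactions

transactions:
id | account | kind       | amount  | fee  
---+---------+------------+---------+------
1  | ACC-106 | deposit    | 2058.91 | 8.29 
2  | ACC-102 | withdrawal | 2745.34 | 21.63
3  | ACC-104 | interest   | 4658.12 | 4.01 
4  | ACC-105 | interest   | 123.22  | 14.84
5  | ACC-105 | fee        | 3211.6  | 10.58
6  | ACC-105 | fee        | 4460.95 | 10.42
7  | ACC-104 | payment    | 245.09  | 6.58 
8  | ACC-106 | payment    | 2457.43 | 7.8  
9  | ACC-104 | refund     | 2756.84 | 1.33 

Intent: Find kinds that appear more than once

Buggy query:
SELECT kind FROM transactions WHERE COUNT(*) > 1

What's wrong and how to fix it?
Bug: WHERE can't reference COUNT(*); aggregates are computed after WHERE

Fix: GROUP BY kind, then filter groups with HAVING COUNT(*) > 1

Corrected query:
SELECT kind FROM transactions GROUP BY kind HAVING COUNT(*) > 1

Result:
kind    
--------
fee     
interest
payment 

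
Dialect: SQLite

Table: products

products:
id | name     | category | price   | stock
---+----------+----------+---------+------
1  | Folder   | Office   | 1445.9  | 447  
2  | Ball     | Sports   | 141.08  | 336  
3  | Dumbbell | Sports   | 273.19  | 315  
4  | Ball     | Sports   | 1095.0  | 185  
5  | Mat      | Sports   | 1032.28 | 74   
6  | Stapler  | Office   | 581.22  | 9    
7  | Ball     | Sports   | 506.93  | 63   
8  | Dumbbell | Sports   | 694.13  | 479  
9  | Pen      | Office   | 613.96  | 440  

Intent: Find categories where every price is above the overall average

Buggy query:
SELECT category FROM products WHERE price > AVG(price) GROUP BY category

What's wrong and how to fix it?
Bug: WHERE evaluates per row before aggregation, so AVG() is unavailable

Fix: Use a subquery for AVG and a HAVING MIN(...) filter so the condition holds for every row in the group

Corrected query:
SELECT category FROM products GROUP BY category HAVING MIN(price) > (SELECT AVG(price) FROM products)

Result:
(no rows)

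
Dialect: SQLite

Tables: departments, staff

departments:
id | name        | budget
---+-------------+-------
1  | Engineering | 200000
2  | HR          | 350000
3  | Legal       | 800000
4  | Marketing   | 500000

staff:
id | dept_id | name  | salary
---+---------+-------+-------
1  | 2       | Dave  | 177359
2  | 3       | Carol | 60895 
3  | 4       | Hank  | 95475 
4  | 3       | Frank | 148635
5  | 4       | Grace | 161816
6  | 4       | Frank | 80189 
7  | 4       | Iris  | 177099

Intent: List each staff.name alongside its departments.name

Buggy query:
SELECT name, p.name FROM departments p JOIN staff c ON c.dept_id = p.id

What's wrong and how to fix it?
Bug: Both tables have a 'name' column; the unqualified reference is ambiguous

Fix: Prefix ambiguous columns with the table alias

Corrected query:
SELECT c.name, p.name FROM departments p JOIN staff c ON c.dept_id = p.id

Result:
name  | name     
------+----------
Dave  | HR       
Carol | Legal    
Hank  | Marketing
Frank | Legal    
Grace | Marketing
Frank | Marketing
Iris  | Marketing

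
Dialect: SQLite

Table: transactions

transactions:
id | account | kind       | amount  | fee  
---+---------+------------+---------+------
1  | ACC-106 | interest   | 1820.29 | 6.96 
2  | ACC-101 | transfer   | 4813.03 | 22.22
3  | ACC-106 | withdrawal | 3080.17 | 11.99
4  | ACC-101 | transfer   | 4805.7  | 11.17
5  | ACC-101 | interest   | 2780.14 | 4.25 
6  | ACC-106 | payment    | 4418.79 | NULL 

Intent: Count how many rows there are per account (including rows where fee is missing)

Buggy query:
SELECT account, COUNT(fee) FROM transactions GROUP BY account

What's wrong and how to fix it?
Bug: COUNT(column) counts non-NULL values only; rows with NULL fee aren't counted

Fix: Replace COUNT(fee) with COUNT(*)

Corrected query:
SELECT account, COUNT(*) FROM transactions GROUP BY account

Result:
account | COUNT(*)
--------+---------
ACC-101 | 3       
ACC-106 | 3       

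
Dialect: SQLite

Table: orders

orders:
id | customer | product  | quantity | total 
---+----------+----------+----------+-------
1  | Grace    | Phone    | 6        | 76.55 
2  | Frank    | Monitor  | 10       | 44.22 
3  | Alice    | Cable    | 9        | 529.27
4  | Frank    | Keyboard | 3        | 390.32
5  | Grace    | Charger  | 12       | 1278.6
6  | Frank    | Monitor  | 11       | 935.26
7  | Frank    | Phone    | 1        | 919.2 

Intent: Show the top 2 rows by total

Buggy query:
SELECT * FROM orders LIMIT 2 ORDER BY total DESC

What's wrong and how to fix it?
Bug: ORDER BY cannot follow LIMIT; LIMIT is the final clause

Fix: Sort with ORDER BY, then apply LIMIT

Corrected query:
SELECT * FROM orders ORDER BY total DESC LIMIT 2

Result:
id | customer | product | quantity | total 
---+----------+---------+----------+-------
5  | Grace    | Charger | 12       | 1278.6
6  | Frank    | Monitor | 11       | 935.26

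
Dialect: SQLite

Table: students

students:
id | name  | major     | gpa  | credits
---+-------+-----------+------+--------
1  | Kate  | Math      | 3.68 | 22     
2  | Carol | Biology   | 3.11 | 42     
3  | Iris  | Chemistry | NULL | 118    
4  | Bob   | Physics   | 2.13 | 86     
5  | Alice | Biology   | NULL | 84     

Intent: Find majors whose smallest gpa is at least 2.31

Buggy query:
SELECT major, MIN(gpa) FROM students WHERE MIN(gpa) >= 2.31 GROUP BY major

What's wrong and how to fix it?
Bug: MIN() in WHERE is a misuse of aggregate

Fix: Use HAVING for the per-group MIN condition

Corrected query:
SELECT major, MIN(gpa) FROM students GROUP BY major HAVING MIN(gpa) >= 2.31

Result:
major   | MIN(gpa)
--------+---------
Biology | 3.11    
Math    | 3.68    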